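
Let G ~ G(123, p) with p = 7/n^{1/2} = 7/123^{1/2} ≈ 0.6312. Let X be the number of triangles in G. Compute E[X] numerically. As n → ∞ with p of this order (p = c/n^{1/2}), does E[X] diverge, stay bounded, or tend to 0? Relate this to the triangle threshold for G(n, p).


Number of potential triangles: C(123, 3) = 302621.
Each occurs with probability p³ ≈ (0.6312)³ ≈ 2.514412e-01.
By linearity: E[X] = C(123, 3)·p³ ≈ 302621 · 2.514412e-01 ≈ 76091.3895.
Since α = 1/2 < 1, p = c/n^{1/2} ≫ 1/n is above the triangle threshold p ~ 1/n. Asymptotically E[X] ~ (c³/6)·n^{3(1−α)} = (7³/6)·n^{1.5} → ∞; triangles are abundant w.h.p.

E[X] ≈ 76091.3895; in regime p = Θ(1/n^{1/2}) E[X] diverges (above the triangle threshold p ~ 1/n).


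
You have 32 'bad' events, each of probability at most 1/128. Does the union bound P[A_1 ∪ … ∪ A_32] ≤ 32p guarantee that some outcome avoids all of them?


Union bound: P[∪_{i=1}^{32} A_i] ≤ Σ_i P[A_i] ≤ 32·p = 32·(1/128) = 1/4.
Numerically: 1/4 ≈ 0.250.
Is 1/4 < 1? YES.
Since P[∪ A_i] ≤ 1/4 < 1, the complement has P[∩ A_i^c] ≥ 1 − 1/4 = 3/4 > 0, so some outcome avoids every A_i.

32·p = 1/4 ≈ 0.250; existence CERTIFIED by the union bound.


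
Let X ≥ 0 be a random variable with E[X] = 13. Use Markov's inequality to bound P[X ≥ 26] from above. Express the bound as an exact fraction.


μ = E[X] = 13, a = 26.
Markov: P[X ≥ 26] ≤ μ/a = (13)/26 = 1/2.
Numerically: ≈ 0.50000.
(Since a = 26 > μ = 13.00000, the bound 1/2 is < 1 and informative.)

P[X ≥ 26] ≤ 1/2 ≈ 0.50000.


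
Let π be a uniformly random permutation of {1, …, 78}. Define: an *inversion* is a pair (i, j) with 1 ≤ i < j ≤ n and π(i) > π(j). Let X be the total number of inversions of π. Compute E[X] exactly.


Write X = Σ X_I over the C(78, 2) = 3003 pairs i < j, with X_I the indicator of one inversion.
There are 3003 indicators.
For each fixed pair i < j, the values π(i) and π(j) are two distinct elements of {1, …, 78} in uniformly random order; by symmetry P[π(i) > π(j)] = 1/2.
By linearity: E[X] = 3003 · (1/2) = C(78, 2) · (1/2) = 3003/2 = 3003/2 ≈ 1501.500000.

E[X] = 3003/2 = 1501.500000.


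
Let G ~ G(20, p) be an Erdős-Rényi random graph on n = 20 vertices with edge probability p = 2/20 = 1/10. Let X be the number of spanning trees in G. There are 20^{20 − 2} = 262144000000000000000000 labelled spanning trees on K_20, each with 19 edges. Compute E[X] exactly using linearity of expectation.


K_20 has 20^{20 − 2} = 262144000000000000000000 labelled spanning trees.
For each such spanning tree H, let X_H = 1 if all 19 edges of H are present in G. Then P[X_H = 1] = p^{19} = (1/10)^{19} = 1/10000000000000000000.
Summing the indicators: E[X] = Σ_H E[X_H] = 262144000000000000000000 · p^{19} = 262144000000000000000000 · 1/10000000000000000000 = 131072/5.
Numerically: E[X] ≈ 26214.

E[X] = 262144000000000000000000 · (1/10)^{19} = 131072/5 ≈ 26214.


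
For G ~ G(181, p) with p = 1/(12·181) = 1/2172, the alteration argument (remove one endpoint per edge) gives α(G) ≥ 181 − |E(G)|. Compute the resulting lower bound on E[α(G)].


E[|E(G)|] = C(181, 2)·p = 16290 · (1/2172) = 15/2.
E[α(G)] ≥ n − E[|E(G)|] = 181 − 15/2 = 347/2.
Numerically: ≈ 173.500000.
(This is only a lower bound; the true E[α(G)] may be larger.)

E[α(G)] ≥ 347/2 ≈ 173.500000.


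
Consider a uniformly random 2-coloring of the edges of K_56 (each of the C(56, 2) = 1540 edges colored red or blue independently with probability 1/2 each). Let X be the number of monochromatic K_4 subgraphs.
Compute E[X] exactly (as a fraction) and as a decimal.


Let X = Σ_S X_S over the C(56, 4) = 367290 subsets S of size 4, where X_S = 1 if the K_4 on S is monochromatic.
For a fixed S, the K_4 on S has C(4, 2) = 6 edges. P[all 6 edges red] = (1/2)^6, and likewise for blue, so P[monochromatic] = 2·(1/2)^6 = 2^{1 − 6} = 1/32.
Summing: E[X] = C(56, 4) · 2^{1 − 6} = 367290 · 1/32 = 183645/16.
Numerically: E[X] ≈ 11477.812500.

E[X] = C(56,4)·2^(1−C(4,2)) = 183645/16 ≈ 11477.812500.


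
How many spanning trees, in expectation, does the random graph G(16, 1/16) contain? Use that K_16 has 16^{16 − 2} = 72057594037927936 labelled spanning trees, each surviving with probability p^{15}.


K_16 has 16^{16 − 2} = 72057594037927936 labelled spanning trees.
For each such spanning tree H, let X_H = 1 if all 15 edges of H are present in G. Then P[X_H = 1] = p^{15} = (1/16)^{15} = 1/1152921504606846976.
Summing the indicators: E[X] = Σ_H E[X_H] = 72057594037927936 · p^{15} = 72057594037927936 · 1/1152921504606846976 = 1/16.
Numerically: E[X] ≈ 0.0625.

E[X] = 72057594037927936 · (1/16)^{15} = 1/16 ≈ 0.0625.


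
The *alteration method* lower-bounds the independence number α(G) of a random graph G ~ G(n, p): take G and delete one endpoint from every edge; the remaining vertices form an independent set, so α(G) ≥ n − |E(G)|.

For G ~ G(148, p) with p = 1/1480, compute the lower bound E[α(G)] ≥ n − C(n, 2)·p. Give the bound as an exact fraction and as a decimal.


E[|E(G)|] = C(148, 2)·p = 10878 · (1/1480) = 147/20.
E[α(G)] ≥ n − E[|E(G)|] = 148 − 147/20 = 2813/20.
Numerically: ≈ 140.65000.
(This is only a lower bound; the true E[α(G)] may be larger.)

E[α(G)] ≥ 2813/20 ≈ 140.65000.


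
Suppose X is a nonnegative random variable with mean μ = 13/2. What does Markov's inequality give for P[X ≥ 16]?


μ = E[X] = 13/2, a = 16.
Markov: P[X ≥ 16] ≤ μ/a = (13/2)/16 = 13/32.
Numerically: ≈ 0.406.
(Since a = 16 > μ = 6.500, the bound 13/32 is < 1 and informative.)

P[X ≥ 16] ≤ 13/32 ≈ 0.406.


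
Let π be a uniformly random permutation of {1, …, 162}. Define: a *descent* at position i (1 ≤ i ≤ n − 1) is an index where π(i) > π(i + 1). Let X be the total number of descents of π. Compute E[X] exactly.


Write X = Σ X_I over i = 1, …, 161, with X_I the indicator of one descent.
There are 161 indicators.
For each fixed i, the pair (π(i), π(i+1)) is a uniformly random ordered pair of distinct values from {1, …, 162}; by symmetry P[π(i) > π(i+1)] = 1/2.
By linearity: E[X] = 161 · (1/2) = (162 − 1) · (1/2) = 161/2 ≈ 80.500.

E[X] = 161/2 = 80.500.


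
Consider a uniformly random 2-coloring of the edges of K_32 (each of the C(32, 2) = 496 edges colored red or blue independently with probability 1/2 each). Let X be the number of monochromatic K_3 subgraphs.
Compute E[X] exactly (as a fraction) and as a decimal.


Let X = Σ_S X_S over the C(32, 3) = 4960 subsets S of size 3, where X_S = 1 if the K_3 on S is monochromatic.
For a fixed S, the K_3 on S has C(3, 2) = 3 edges. P[all 3 edges red] = (1/2)^3, and likewise for blue, so P[monochromatic] = 2·(1/2)^3 = 2^{1 − 3} = 1/4.
By linearity: E[X] = C(32, 3) · 2^{1 − 3} = 4960 · 1/4 = 1240.
Numerically: E[X] ≈ 1240.00000.

E[X] = C(32,3)·2^(1−C(3,2)) = 1240 ≈ 1240.00000.


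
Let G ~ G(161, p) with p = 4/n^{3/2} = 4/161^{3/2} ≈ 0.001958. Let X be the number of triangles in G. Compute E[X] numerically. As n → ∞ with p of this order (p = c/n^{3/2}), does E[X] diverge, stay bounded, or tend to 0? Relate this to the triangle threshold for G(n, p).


Number of potential triangles: C(161, 3) = 682640.
Each occurs with probability p³ ≈ (0.001958)³ ≈ 7.506950e-09.
By linearity: E[X] = C(161, 3)·p³ ≈ 682640 · 7.506950e-09 ≈ 0.0051.
Since α = 3/2 > 1, p = c/n^{3/2} = o(1/n) is below the triangle threshold p ~ 1/n. Asymptotically E[X] ~ (c³/6)·n^{3(1−α)} = (4³/6)·n^{-1.5} → 0, so by Markov's inequality G has no triangles w.h.p.

E[X] ≈ 0.0051; in regime p = Θ(1/n^{3/2}) E[X] tends to 0 (below the triangle threshold p ~ 1/n).


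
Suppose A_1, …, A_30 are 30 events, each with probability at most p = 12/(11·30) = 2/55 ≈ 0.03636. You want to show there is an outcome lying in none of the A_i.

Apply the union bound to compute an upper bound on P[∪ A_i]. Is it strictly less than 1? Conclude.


Union bound: P[∪_{i=1}^{30} A_i] ≤ Σ_i P[A_i] ≤ 30·p = 30·(2/55) = 12/11.
Numerically: 12/11 ≈ 1.09091.
Is 12/11 < 1? NO.
Since the bound 12/11 is ≥ 1, the union bound is uninformative here; it does NOT by itself certify existence.

30·p = 12/11 ≈ 1.09091; existence NOT certified by the union bound.


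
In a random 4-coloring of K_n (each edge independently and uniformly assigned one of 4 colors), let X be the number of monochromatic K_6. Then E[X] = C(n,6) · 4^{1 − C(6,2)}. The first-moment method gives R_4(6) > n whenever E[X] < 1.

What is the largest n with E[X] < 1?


We need C(n, 6) · 4^{1 − 15} < 1, i.e. C(n, 6) < 4^{15 − 1} = 268435456.
Check values of n near the boundary:
  n = 76: C(76, 6) = 218618940; 218618940 < 268435456? YES
  n = 77: C(77, 6) = 237093780; 237093780 < 268435456? YES
  n = 78: C(78, 6) = 256851595; 256851595 < 268435456? YES
  n = 79: C(79, 6) = 277962685; 277962685 < 268435456? NO
  n = 80: C(80, 6) = 300500200; 300500200 < 268435456? NO
The largest n with C(n, 6) < 268435456 is n = 78 (where E[X] = 256851595/268435456 ≈ 0.9568468). Hence R_4(6) > 78, i.e. R_4(6) ≥ 79.

Largest n = 78; hence R_4(6) > 78.


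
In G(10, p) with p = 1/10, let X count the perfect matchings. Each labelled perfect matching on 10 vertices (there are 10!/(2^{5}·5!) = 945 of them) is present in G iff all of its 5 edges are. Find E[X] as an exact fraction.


K_10 has 10!/(2^{5}·5!) = 945 labelled perfect matchings.
For each such perfect matching H, let X_H = 1 if all 5 edges of H are present in G. Then P[X_H = 1] = p^{5} = (1/10)^{5} = 1/100000.
By linearity: E[X] = Σ_H E[X_H] = 945 · p^{5} = 945 · 1/100000 = 189/20000.
Numerically: E[X] ≈ 0.00945.

E[X] = 945 · (1/10)^{5} = 189/20000 ≈ 0.00945.


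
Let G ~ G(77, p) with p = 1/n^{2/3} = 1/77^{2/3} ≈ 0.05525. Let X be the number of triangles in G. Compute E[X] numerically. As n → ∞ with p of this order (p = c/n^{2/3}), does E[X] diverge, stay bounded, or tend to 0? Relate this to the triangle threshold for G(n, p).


Number of potential triangles: C(77, 3) = 73150.
Each occurs with probability p³ ≈ (0.05525)³ ≈ 1.686625e-04.
By linearity: E[X] = C(77, 3)·p³ ≈ 73150 · 1.686625e-04 ≈ 12.3377.
Since α = 2/3 < 1, p = c/n^{2/3} ≫ 1/n is above the triangle threshold p ~ 1/n. Asymptotically E[X] ~ (c³/6)·n^{3(1−α)} = (1³/6)·n^{1} → ∞; triangles are abundant w.h.p.

E[X] ≈ 12.3377; in regime p = Θ(1/n^{2/3}) E[X] diverges (above the triangle threshold p ~ 1/n).


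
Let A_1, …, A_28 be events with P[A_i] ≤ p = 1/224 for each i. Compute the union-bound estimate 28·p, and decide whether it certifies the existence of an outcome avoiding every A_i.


Union bound: P[∪_{i=1}^{28} A_i] ≤ Σ_i P[A_i] ≤ 28·p = 28·(1/224) = 1/8.
Numerically: 1/8 ≈ 0.12500.
Is 1/8 < 1? YES.
Since P[∪ A_i] ≤ 1/8 < 1, the complement has P[∩ A_i^c] ≥ 1 − 1/8 = 7/8 > 0, so some outcome avoids every A_i.

28·p = 1/8 ≈ 0.12500; existence CERTIFIED by the union bound.


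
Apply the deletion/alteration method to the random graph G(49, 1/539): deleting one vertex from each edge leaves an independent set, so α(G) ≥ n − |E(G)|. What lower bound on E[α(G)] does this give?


E[|E(G)|] = C(49, 2)·p = 1176 · (1/539) = 24/11.
E[α(G)] ≥ n − E[|E(G)|] = 49 − 24/11 = 515/11.
Numerically: ≈ 46.8182.
(This is only a lower bound; the true E[α(G)] may be larger.)

E[α(G)] ≥ 515/11 ≈ 46.8182.


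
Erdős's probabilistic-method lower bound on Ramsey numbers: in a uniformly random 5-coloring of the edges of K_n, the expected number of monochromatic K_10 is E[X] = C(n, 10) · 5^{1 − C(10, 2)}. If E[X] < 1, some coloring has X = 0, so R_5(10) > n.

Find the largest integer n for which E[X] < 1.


We need C(n, 10) · 5^{1 − 45} < 1, i.e. C(n, 10) < 5^{45 − 1} = 5684341886080801486968994140625.
Check values of n near the boundary:
  n = 5387: C(5387, 10) = 5624406917627224603154306376491; 5624406917627224603154306376491 < 5684341886080801486968994140625? YES
  n = 5388: C(5388, 10) = 5634865093375880654852250419586; 5634865093375880654852250419586 < 5684341886080801486968994140625? YES
  n = 5389: C(5389, 10) = 5645340767466558997768874792926; 5645340767466558997768874792926 < 5684341886080801486968994140625? YES
  n = 5390: C(5390, 10) = 5655833965919099070255434039753; 5655833965919099070255434039753 < 5684341886080801486968994140625? YES
  n = 5391: C(5391, 10) = 5666344714787188828795213697883; 5666344714787188828795213697883 < 5684341886080801486968994140625? YES
  n = 5392: C(5392, 10) = 5676873040158402483252283957448; 5676873040158402483252283957448 < 5684341886080801486968994140625? YES
  n = 5393: C(5393, 10) = 5687418968154238267170642278008; 5687418968154238267170642278008 < 5684341886080801486968994140625? NO
The largest n with C(n, 10) < 5684341886080801486968994140625 is n = 5392 (where E[X] = 5676873040158402483252283957448/5684341886080801486968994140625 ≈ 0.9987). Hence R_5(10) > 5392, i.e. R_5(10) ≥ 5393.

Largest n = 5392; hence R_5(10) > 5392.


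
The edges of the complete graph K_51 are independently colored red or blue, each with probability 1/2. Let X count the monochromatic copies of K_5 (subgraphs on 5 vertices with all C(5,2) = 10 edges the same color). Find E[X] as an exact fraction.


Let X = Σ_S X_S over the C(51, 5) = 2349060 subsets S of size 5, where X_S = 1 if the K_5 on S is monochromatic.
For a fixed S, the K_5 on S has C(5, 2) = 10 edges. P[all 10 edges red] = (1/2)^10, and likewise for blue, so P[monochromatic] = 2·(1/2)^10 = 2^{1 − 10} = 1/512.
By linearity of expectation: E[X] = C(51, 5) · 2^{1 − 10} = 2349060 · 1/512 = 587265/128.
Numerically: E[X] ≈ 4588.0078.

E[X] = C(51,5)·2^(1−C(5,2)) = 587265/128 ≈ 4588.0078.


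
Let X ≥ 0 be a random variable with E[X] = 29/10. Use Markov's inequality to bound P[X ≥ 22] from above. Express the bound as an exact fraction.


μ = E[X] = 29/10, a = 22.
Markov: P[X ≥ 22] ≤ μ/a = (29/10)/22 = 29/220.
Numerically: ≈ 0.131818.
(Since a = 22 > μ = 2.900000, the bound 29/220 is < 1 and informative.)

P[X ≥ 22] ≤ 29/220 ≈ 0.131818.


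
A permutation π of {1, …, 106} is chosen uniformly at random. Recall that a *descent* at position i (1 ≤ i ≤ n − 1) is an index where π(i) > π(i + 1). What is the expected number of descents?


Write X = Σ X_I over i = 1, …, 105, with X_I the indicator of one descent.
There are 105 indicators.
For each fixed i, the pair (π(i), π(i+1)) is a uniformly random ordered pair of distinct values from {1, …, 106}; by symmetry P[π(i) > π(i+1)] = 1/2.
By linearity: E[X] = 105 · (1/2) = (106 − 1) · (1/2) = 105/2 ≈ 52.50000.

E[X] = 105/2 = 52.50000.


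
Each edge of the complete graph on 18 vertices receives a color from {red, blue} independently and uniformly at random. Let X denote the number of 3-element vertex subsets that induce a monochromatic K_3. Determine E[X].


Let X = Σ_S X_S over the C(18, 3) = 816 subsets S of size 3, where X_S = 1 if the K_3 on S is monochromatic.
For a fixed S, the K_3 on S has C(3, 2) = 3 edges. P[all 3 edges red] = (1/2)^3, and likewise for blue, so P[monochromatic] = 2·(1/2)^3 = 2^{1 − 3} = 1/4.
By linearity: E[X] = C(18, 3) · 2^{1 − 3} = 816 · 1/4 = 204.
Numerically: E[X] ≈ 204.000000.

E[X] = C(18,3)·2^(1−C(3,2)) = 204 ≈ 204.000000.


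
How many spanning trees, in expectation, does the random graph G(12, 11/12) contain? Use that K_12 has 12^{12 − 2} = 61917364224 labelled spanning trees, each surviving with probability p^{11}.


K_12 has 12^{12 − 2} = 61917364224 labelled spanning trees.
For each such spanning tree H, let X_H = 1 if all 11 edges of H are present in G. Then P[X_H = 1] = p^{11} = (11/12)^{11} = 285311670611/743008370688.
Summing the indicators: E[X] = Σ_H E[X_H] = 61917364224 · p^{11} = 61917364224 · 285311670611/743008370688 = 285311670611/12.
Numerically: E[X] ≈ 2.3776e+10.

E[X] = 61917364224 · (11/12)^{11} = 285311670611/12 ≈ 2.3776e+10.


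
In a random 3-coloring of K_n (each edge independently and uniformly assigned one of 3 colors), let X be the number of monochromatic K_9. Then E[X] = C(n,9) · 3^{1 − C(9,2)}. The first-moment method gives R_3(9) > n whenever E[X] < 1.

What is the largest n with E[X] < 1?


We need C(n, 9) · 3^{1 − 36} < 1, i.e. C(n, 9) < 3^{36 − 1} = 50031545098999707.
Check values of n near the boundary:
  n = 300: C(300, 9) = 48052241692154700; 48052241692154700 < 50031545098999707? YES
  n = 301: C(301, 9) = 49533303936090975; 49533303936090975 < 50031545098999707? YES
  n = 302: C(302, 9) = 51054804739588650; 51054804739588650 < 50031545098999707? NO
  n = 303: C(303, 9) = 52617706925494425; 52617706925494425 < 50031545098999707? NO
The largest n with C(n, 9) < 50031545098999707 is n = 301 (where E[X] = 16511101312030325/16677181699666569 ≈ 0.9900415). Hence R_3(9) > 301, i.e. R_3(9) ≥ 302.

Largest n = 301; hence R_3(9) > 301.


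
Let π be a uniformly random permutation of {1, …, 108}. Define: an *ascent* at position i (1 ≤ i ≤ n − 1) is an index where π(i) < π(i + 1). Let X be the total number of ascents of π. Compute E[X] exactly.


Write X = Σ X_I over i = 1, …, 107, with X_I the indicator of one ascent.
There are 107 indicators.
For each fixed i, the pair (π(i), π(i+1)) is a uniformly random ordered pair of distinct values from {1, …, 108}; by symmetry P[π(i) < π(i+1)] = 1/2.
By linearity: E[X] = 107 · (1/2) = (108 − 1) · (1/2) = 107/2 ≈ 53.500.

E[X] = 107/2 = 53.500.


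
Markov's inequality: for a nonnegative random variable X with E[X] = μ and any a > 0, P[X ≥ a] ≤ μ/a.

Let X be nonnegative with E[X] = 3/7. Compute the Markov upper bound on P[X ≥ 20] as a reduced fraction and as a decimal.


μ = E[X] = 3/7, a = 20.
Markov: P[X ≥ 20] ≤ μ/a = (3/7)/20 = 3/140.
Numerically: ≈ 0.02143.
(Since a = 20 > μ = 0.42857, the bound 3/140 is < 1 and informative.)

P[X ≥ 20] ≤ 3/140 ≈ 0.02143.


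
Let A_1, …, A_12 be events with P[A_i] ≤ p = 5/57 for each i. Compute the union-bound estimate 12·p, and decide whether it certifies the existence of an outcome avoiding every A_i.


Union bound: P[∪_{i=1}^{12} A_i] ≤ Σ_i P[A_i] ≤ 12·p = 12·(5/57) = 20/19.
Numerically: 20/19 ≈ 1.052632.
Is 20/19 < 1? NO.
Since the bound 20/19 is ≥ 1, the union bound is uninformative here; it does NOT by itself certify existence.

12·p = 20/19 ≈ 1.052632; existence NOT certified by the union bound.


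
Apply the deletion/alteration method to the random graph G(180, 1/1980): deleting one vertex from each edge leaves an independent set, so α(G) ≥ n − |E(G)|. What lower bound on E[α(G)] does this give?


E[|E(G)|] = C(180, 2)·p = 16110 · (1/1980) = 179/22.
E[α(G)] ≥ n − E[|E(G)|] = 180 − 179/22 = 3781/22.
Numerically: ≈ 171.864.
(This is only a lower bound; the true E[α(G)] may be larger.)

E[α(G)] ≥ 3781/22 ≈ 171.864.


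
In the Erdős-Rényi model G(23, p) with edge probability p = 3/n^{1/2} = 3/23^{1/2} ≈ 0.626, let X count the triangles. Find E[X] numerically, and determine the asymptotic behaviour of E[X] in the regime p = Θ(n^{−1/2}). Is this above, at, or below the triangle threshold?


Number of potential triangles: C(23, 3) = 1771.
Each occurs with probability p³ ≈ (0.626)³ ≈ 2.44778e-01.
By linearity: E[X] = C(23, 3)·p³ ≈ 1771 · 2.44778e-01 ≈ 433.501.
Since α = 1/2 < 1, p = c/n^{1/2} ≫ 1/n is above the triangle threshold p ~ 1/n. Asymptotically E[X] ~ (c³/6)·n^{3(1−α)} = (3³/6)·n^{1.5} → ∞; triangles are abundant w.h.p.

E[X] ≈ 433.501; in regime p = Θ(1/n^{1/2}) E[X] diverges (above the triangle threshold p ~ 1/n).


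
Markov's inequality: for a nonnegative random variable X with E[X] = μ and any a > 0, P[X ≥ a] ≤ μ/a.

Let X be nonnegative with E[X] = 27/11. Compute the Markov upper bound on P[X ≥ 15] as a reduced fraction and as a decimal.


μ = E[X] = 27/11, a = 15.
Markov: P[X ≥ 15] ≤ μ/a = (27/11)/15 = 9/55.
Numerically: ≈ 0.1636.
(Since a = 15 > μ = 2.4545, the bound 9/55 is < 1 and informative.)

P[X ≥ 15] ≤ 9/55 ≈ 0.1636.


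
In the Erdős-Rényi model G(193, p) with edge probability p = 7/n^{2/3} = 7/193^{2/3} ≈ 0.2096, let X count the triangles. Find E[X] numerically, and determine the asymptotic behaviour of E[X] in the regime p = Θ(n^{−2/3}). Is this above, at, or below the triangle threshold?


Number of potential triangles: C(193, 3) = 1179616.
Each occurs with probability p³ ≈ (0.2096)³ ≈ 9.2083009e-03.
By linearity: E[X] = C(193, 3)·p³ ≈ 1179616 · 9.2083009e-03 ≈ 10862.25907.
Since α = 2/3 < 1, p = c/n^{2/3} ≫ 1/n is above the triangle threshold p ~ 1/n. Asymptotically E[X] ~ (c³/6)·n^{3(1−α)} = (7³/6)·n^{1} → ∞; triangles are abundant w.h.p.

E[X] ≈ 10862.25907; in regime p = Θ(1/n^{2/3}) E[X] diverges (above the triangle threshold p ~ 1/n).


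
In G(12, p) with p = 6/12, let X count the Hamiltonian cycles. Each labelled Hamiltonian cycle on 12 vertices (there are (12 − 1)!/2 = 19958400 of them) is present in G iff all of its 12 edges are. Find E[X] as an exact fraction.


K_12 has (12 − 1)!/2 = 19958400 labelled Hamiltonian cycles.
For each such Hamiltonian cycle H, let X_H = 1 if all 12 edges of H are present in G. Then P[X_H = 1] = p^{12} = (1/2)^{12} = 1/4096.
Summing the indicators: E[X] = Σ_H E[X_H] = 19958400 · p^{12} = 19958400 · 1/4096 = 155925/32.
Numerically: E[X] ≈ 4873.

E[X] = 19958400 · (1/2)^{12} = 155925/32 ≈ 4873.


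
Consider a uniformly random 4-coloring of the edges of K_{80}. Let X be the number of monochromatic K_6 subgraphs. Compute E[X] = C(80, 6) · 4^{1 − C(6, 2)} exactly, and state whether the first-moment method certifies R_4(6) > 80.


E[X] = C(80, 6) · 4^{1 − 15} = 300500200 · 4^{−14} = 300500200/268435456.
As a reduced fraction: E[X] = 37562525/33554432 ≈ 1.1195.
Is E[X] < 1? NO.
Since E[X] ≥ 1, the first-moment bound is inconclusive at n = 80; it does NOT by itself certify R_4(6) > 80.

E[X] = 37562525/33554432 ≈ 1.1195; E[X] ≥ 1; first-moment method inconclusive here.


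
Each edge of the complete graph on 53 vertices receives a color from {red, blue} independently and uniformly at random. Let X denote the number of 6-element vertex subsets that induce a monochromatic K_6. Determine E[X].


Let X = Σ_S X_S over the C(53, 6) = 22957480 subsets S of size 6, where X_S = 1 if the K_6 on S is monochromatic.
For a fixed S, the K_6 on S has C(6, 2) = 15 edges. P[all 15 edges red] = (1/2)^15, and likewise for blue, so P[monochromatic] = 2·(1/2)^15 = 2^{1 − 15} = 1/16384.
By linearity: E[X] = C(53, 6) · 2^{1 − 15} = 22957480 · 1/16384 = 2869685/2048.
Numerically: E[X] ≈ 1401.213379.

E[X] = C(53,6)·2^(1−C(6,2)) = 2869685/2048 ≈ 1401.213379.


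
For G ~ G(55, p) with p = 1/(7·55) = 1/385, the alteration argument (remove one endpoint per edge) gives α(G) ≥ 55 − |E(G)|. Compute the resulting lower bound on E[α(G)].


E[|E(G)|] = C(55, 2)·p = 1485 · (1/385) = 27/7.
E[α(G)] ≥ n − E[|E(G)|] = 55 − 27/7 = 358/7.
Numerically: ≈ 51.142857.
(This is only a lower bound; the true E[α(G)] may be larger.)

E[α(G)] ≥ 358/7 ≈ 51.142857.


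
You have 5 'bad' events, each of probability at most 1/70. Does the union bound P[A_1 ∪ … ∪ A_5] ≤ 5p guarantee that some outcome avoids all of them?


Union bound: P[∪_{i=1}^{5} A_i] ≤ Σ_i P[A_i] ≤ 5·p = 5·(1/70) = 1/14.
Numerically: 1/14 ≈ 0.0714286.
Is 1/14 < 1? YES.
Since P[∪ A_i] ≤ 1/14 < 1, the complement has P[∩ A_i^c] ≥ 1 − 1/14 = 13/14 > 0, so some outcome avoids every A_i.

5·p = 1/14 ≈ 0.0714286; existence CERTIFIED by the union bound.


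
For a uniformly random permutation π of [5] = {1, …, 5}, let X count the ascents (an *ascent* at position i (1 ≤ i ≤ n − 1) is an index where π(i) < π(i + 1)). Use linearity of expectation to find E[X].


Write X = Σ X_I over i = 1, …, 4, with X_I the indicator of one ascent.
There are 4 indicators.
For each fixed i, the pair (π(i), π(i+1)) is a uniformly random ordered pair of distinct values from {1, …, 5}; by symmetry P[π(i) < π(i+1)] = 1/2.
By linearity: E[X] = 4 · (1/2) = (5 − 1) · (1/2) = 2 ≈ 2.0000.

E[X] = 2 = 2.0000.


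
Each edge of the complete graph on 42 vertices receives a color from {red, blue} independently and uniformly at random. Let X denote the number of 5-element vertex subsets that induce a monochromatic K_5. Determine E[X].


Let X = Σ_S X_S over the C(42, 5) = 850668 subsets S of size 5, where X_S = 1 if the K_5 on S is monochromatic.
For a fixed S, the K_5 on S has C(5, 2) = 10 edges. P[all 10 edges red] = (1/2)^10, and likewise for blue, so P[monochromatic] = 2·(1/2)^10 = 2^{1 − 10} = 1/512.
By linearity of expectation: E[X] = C(42, 5) · 2^{1 − 10} = 850668 · 1/512 = 212667/128.
Numerically: E[X] ≈ 1661.46094.

E[X] = C(42,5)·2^(1−C(5,2)) = 212667/128 ≈ 1661.46094.


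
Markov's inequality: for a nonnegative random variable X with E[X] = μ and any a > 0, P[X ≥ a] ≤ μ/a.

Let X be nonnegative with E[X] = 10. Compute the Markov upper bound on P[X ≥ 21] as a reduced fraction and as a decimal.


μ = E[X] = 10, a = 21.
Markov: P[X ≥ 21] ≤ μ/a = (10)/21 = 10/21.
Numerically: ≈ 0.476190.
(Since a = 21 > μ = 10.000000, the bound 10/21 is < 1 and informative.)

P[X ≥ 21] ≤ 10/21 ≈ 0.476190.


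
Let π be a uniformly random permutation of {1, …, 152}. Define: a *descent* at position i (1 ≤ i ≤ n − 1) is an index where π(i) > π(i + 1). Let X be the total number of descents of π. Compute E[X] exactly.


Write X = Σ X_I over i = 1, …, 151, with X_I the indicator of one descent.
There are 151 indicators.
For each fixed i, the pair (π(i), π(i+1)) is a uniformly random ordered pair of distinct values from {1, …, 152}; by symmetry P[π(i) > π(i+1)] = 1/2.
By linearity: E[X] = 151 · (1/2) = (152 − 1) · (1/2) = 151/2 ≈ 75.50000.

E[X] = 151/2 = 75.50000.


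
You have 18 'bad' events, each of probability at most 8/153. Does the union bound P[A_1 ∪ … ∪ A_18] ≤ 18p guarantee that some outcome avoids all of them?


Union bound: P[∪_{i=1}^{18} A_i] ≤ Σ_i P[A_i] ≤ 18·p = 18·(8/153) = 16/17.
Numerically: 16/17 ≈ 0.941176.
Is 16/17 < 1? YES.
Since P[∪ A_i] ≤ 16/17 < 1, the complement has P[∩ A_i^c] ≥ 1 − 16/17 = 1/17 > 0, so some outcome avoids every A_i.

18·p = 16/17 ≈ 0.941176; existence CERTIFIED by the union bound.


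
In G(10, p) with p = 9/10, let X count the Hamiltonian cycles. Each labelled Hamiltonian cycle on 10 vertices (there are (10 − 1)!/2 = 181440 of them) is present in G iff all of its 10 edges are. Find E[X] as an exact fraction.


K_10 has (10 − 1)!/2 = 181440 labelled Hamiltonian cycles.
For each such Hamiltonian cycle H, let X_H = 1 if all 10 edges of H are present in G. Then P[X_H = 1] = p^{10} = (9/10)^{10} = 3486784401/10000000000.
By linearity: E[X] = Σ_H E[X_H] = 181440 · p^{10} = 181440 · 3486784401/10000000000 = 1977006755367/31250000.
Numerically: E[X] ≈ 6.33e+04.

E[X] = 181440 · (9/10)^{10} = 1977006755367/31250000 ≈ 6.33e+04.


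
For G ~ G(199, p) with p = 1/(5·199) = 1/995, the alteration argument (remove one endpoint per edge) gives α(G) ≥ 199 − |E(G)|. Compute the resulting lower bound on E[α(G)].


E[|E(G)|] = C(199, 2)·p = 19701 · (1/995) = 99/5.
E[α(G)] ≥ n − E[|E(G)|] = 199 − 99/5 = 896/5.
Numerically: ≈ 179.20000.
(This is only a lower bound; the true E[α(G)] may be larger.)

E[α(G)] ≥ 896/5 ≈ 179.20000.


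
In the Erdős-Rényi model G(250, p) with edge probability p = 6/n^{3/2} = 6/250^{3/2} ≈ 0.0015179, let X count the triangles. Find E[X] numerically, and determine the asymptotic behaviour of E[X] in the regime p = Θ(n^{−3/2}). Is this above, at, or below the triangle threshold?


Number of potential triangles: C(250, 3) = 2573000.
Each occurs with probability p³ ≈ (0.0015179)³ ≈ 3.4972261e-09.
By linearity: E[X] = C(250, 3)·p³ ≈ 2573000 · 3.4972261e-09 ≈ 0.00900.
Since α = 3/2 > 1, p = c/n^{3/2} = o(1/n) is below the triangle threshold p ~ 1/n. Asymptotically E[X] ~ (c³/6)·n^{3(1−α)} = (6³/6)·n^{-1.5} → 0, so by Markov's inequality G has no triangles w.h.p.

E[X] ≈ 0.00900; in regime p = Θ(1/n^{3/2}) E[X] tends to 0 (below the triangle threshold p ~ 1/n).


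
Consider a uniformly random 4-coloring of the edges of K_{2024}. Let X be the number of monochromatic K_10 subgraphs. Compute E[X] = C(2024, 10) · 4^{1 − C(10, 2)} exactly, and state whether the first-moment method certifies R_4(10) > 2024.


E[X] = C(2024, 10) · 4^{1 − 45} = 310936101848269937576192656 · 4^{−44} = 310936101848269937576192656/309485009821345068724781056.
As a reduced fraction: E[X] = 19433506365516871098512041/19342813113834066795298816 ≈ 1.0046887.
Is E[X] < 1? NO.
Since E[X] ≥ 1, the first-moment bound is inconclusive at n = 2024; it does NOT by itself certify R_4(10) > 2024.

E[X] = 19433506365516871098512041/19342813113834066795298816 ≈ 1.0046887; E[X] ≥ 1; first-moment method inconclusive here.


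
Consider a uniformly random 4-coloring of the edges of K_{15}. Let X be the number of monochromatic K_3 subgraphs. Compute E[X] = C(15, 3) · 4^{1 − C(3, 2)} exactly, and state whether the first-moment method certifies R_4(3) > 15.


E[X] = C(15, 3) · 4^{1 − 3} = 455 · 4^{−2} = 455/16.
As a reduced fraction: E[X] = 455/16 ≈ 28.438.
Is E[X] < 1? NO.
Since E[X] ≥ 1, the first-moment bound is inconclusive at n = 15; it does NOT by itself certify R_4(3) > 15.

E[X] = 455/16 ≈ 28.438; E[X] ≥ 1; first-moment method inconclusive here.


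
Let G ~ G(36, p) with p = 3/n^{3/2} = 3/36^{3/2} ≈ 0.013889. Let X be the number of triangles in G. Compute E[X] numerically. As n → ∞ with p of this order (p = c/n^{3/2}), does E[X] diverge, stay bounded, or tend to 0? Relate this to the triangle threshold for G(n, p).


Number of potential triangles: C(36, 3) = 7140.
Each occurs with probability p³ ≈ (0.013889)³ ≈ 2.6791838e-06.
By linearity: E[X] = C(36, 3)·p³ ≈ 7140 · 2.6791838e-06 ≈ 0.01913.
Since α = 3/2 > 1, p = c/n^{3/2} = o(1/n) is below the triangle threshold p ~ 1/n. Asymptotically E[X] ~ (c³/6)·n^{3(1−α)} = (3³/6)·n^{-1.5} → 0, so by Markov's inequality G has no triangles w.h.p.

E[X] ≈ 0.01913; in regime p = Θ(1/n^{3/2}) E[X] tends to 0 (below the triangle threshold p ~ 1/n).


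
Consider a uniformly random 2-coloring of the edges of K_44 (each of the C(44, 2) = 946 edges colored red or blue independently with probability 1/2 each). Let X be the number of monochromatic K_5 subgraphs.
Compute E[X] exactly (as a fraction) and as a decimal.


Let X = Σ_S X_S over the C(44, 5) = 1086008 subsets S of size 5, where X_S = 1 if the K_5 on S is monochromatic.
For a fixed S, the K_5 on S has C(5, 2) = 10 edges. P[all 10 edges red] = (1/2)^10, and likewise for blue, so P[monochromatic] = 2·(1/2)^10 = 2^{1 − 10} = 1/512.
By linearity: E[X] = C(44, 5) · 2^{1 − 10} = 1086008 · 1/512 = 135751/64.
Numerically: E[X] ≈ 2121.109.

E[X] = C(44,5)·2^(1−C(5,2)) = 135751/64 ≈ 2121.109.


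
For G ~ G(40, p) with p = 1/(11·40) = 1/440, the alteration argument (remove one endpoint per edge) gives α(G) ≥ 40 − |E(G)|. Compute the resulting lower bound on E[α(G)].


E[|E(G)|] = C(40, 2)·p = 780 · (1/440) = 39/22.
E[α(G)] ≥ n − E[|E(G)|] = 40 − 39/22 = 841/22.
Numerically: ≈ 38.22727.
(This is only a lower bound; the true E[α(G)] may be larger.)

E[α(G)] ≥ 841/22 ≈ 38.22727.


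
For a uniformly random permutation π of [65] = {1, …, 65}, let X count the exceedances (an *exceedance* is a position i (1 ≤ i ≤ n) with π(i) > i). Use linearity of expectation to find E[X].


Write X = Σ_{i=1}^{65} X_i, where X_i = 1_{π(i) > i}.
For each fixed i, π(i) is uniform over {1, …, 65} (marginal of a uniform permutation), so P[π(i) > i] = (n − i)/n. Summing: Σ_{i=1}^{65} (n − i)/n = (0 + 1 + … + 64)/65 = 65(65 − 1)/(2·65) = (65 − 1)/2.
Hence E[X] = Σ_{i=1}^{65} (65 − i)/65 = 32 ≈ 32.000000.

E[X] = 32 = 32.000000.


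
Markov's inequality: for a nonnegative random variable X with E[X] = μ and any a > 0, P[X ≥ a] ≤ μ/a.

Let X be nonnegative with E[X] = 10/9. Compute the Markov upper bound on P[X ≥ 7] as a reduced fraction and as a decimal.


μ = E[X] = 10/9, a = 7.
Markov: P[X ≥ 7] ≤ μ/a = (10/9)/7 = 10/63.
Numerically: ≈ 0.159.
(Since a = 7 > μ = 1.111, the bound 10/63 is < 1 and informative.)

P[X ≥ 7] ≤ 10/63 ≈ 0.159.


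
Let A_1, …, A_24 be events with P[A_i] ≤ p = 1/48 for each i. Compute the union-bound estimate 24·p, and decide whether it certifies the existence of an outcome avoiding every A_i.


Union bound: P[∪_{i=1}^{24} A_i] ≤ Σ_i P[A_i] ≤ 24·p = 24·(1/48) = 1/2.
Numerically: 1/2 ≈ 0.5000000.
Is 1/2 < 1? YES.
Since P[∪ A_i] ≤ 1/2 < 1, the complement has P[∩ A_i^c] ≥ 1 − 1/2 = 1/2 > 0, so some outcome avoids every A_i.

24·p = 1/2 ≈ 0.5000000; existence CERTIFIED by the union bound.


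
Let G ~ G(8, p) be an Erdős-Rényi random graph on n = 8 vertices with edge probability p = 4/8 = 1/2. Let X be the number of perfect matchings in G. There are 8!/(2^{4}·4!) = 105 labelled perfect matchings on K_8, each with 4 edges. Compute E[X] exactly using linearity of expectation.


K_8 has 8!/(2^{4}·4!) = 105 labelled perfect matchings.
For each such perfect matching H, let X_H = 1 if all 4 edges of H are present in G. Then P[X_H = 1] = p^{4} = (1/2)^{4} = 1/16.
By linearity: E[X] = Σ_H E[X_H] = 105 · p^{4} = 105 · 1/16 = 105/16.
Numerically: E[X] ≈ 6.56.

E[X] = 105 · (1/2)^{4} = 105/16 ≈ 6.56.


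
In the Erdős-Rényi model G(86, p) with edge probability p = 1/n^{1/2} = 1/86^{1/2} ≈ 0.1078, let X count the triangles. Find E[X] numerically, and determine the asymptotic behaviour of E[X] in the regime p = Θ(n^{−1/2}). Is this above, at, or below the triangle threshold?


Number of potential triangles: C(86, 3) = 102340.
Each occurs with probability p³ ≈ (0.1078)³ ≈ 1.253869e-03.
By linearity: E[X] = C(86, 3)·p³ ≈ 102340 · 1.253869e-03 ≈ 128.3210.
Since α = 1/2 < 1, p = c/n^{1/2} ≫ 1/n is above the triangle threshold p ~ 1/n. Asymptotically E[X] ~ (c³/6)·n^{3(1−α)} = (1³/6)·n^{1.5} → ∞; triangles are abundant w.h.p.

E[X] ≈ 128.3210; in regime p = Θ(1/n^{1/2}) E[X] diverges (above the triangle threshold p ~ 1/n).


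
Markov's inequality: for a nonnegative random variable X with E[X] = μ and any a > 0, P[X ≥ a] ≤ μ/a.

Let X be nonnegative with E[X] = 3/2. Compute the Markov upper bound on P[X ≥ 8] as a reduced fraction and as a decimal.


μ = E[X] = 3/2, a = 8.
Markov: P[X ≥ 8] ≤ μ/a = (3/2)/8 = 3/16.
Numerically: ≈ 0.188.
(Since a = 8 > μ = 1.500, the bound 3/16 is < 1 and informative.)

P[X ≥ 8] ≤ 3/16 ≈ 0.188.


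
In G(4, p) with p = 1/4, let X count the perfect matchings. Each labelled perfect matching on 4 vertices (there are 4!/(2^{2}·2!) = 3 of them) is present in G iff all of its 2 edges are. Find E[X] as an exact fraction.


K_4 has 4!/(2^{2}·2!) = 3 labelled perfect matchings.
For each such perfect matching H, let X_H = 1 if all 2 edges of H are present in G. Then P[X_H = 1] = p^{2} = (1/4)^{2} = 1/16.
Summing the indicators: E[X] = Σ_H E[X_H] = 3 · p^{2} = 3 · 1/16 = 3/16.
Numerically: E[X] ≈ 0.1875.

E[X] = 3 · (1/4)^{2} = 3/16 ≈ 0.1875.


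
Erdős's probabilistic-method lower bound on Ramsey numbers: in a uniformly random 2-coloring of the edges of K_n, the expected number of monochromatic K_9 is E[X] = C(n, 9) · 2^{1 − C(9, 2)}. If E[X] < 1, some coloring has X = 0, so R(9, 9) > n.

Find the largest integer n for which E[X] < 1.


We need C(n, 9) · 2^{1 − 36} < 1, i.e. C(n, 9) < 2^{36 − 1} = 34359738368.
Check values of n near the boundary:
  n = 64: C(64, 9) = 27540584512; 27540584512 < 34359738368? YES
  n = 65: C(65, 9) = 31966749880; 31966749880 < 34359738368? YES
  n = 66: C(66, 9) = 37014131440; 37014131440 < 34359738368? NO
  n = 67: C(67, 9) = 42757703560; 42757703560 < 34359738368? NO
  n = 68: C(68, 9) = 49280065120; 49280065120 < 34359738368? NO
The largest n with C(n, 9) < 34359738368 is n = 65 (where E[X] = 3995843735/4294967296 ≈ 0.930). Hence R(9, 9) > 65, i.e. R(9, 9) ≥ 66.

Largest n = 65; hence R(9, 9) > 65.


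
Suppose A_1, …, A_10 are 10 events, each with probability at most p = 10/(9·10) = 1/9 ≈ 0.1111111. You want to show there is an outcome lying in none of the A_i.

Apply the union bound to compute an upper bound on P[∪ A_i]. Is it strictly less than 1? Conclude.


Union bound: P[∪_{i=1}^{10} A_i] ≤ Σ_i P[A_i] ≤ 10·p = 10·(1/9) = 10/9.
Numerically: 10/9 ≈ 1.1111111.
Is 10/9 < 1? NO.
Since the bound 10/9 is ≥ 1, the union bound is uninformative here; it does NOT by itself certify existence.

10·p = 10/9 ≈ 1.1111111; existence NOT certified by the union bound.


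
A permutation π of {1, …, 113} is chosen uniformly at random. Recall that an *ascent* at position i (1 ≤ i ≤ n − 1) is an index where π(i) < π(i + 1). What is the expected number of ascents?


Write X = Σ X_I over i = 1, …, 112, with X_I the indicator of one ascent.
There are 112 indicators.
For each fixed i, the pair (π(i), π(i+1)) is a uniformly random ordered pair of distinct values from {1, …, 113}; by symmetry P[π(i) < π(i+1)] = 1/2.
By linearity: E[X] = 112 · (1/2) = (113 − 1) · (1/2) = 56 ≈ 56.00000.

E[X] = 56 = 56.00000.


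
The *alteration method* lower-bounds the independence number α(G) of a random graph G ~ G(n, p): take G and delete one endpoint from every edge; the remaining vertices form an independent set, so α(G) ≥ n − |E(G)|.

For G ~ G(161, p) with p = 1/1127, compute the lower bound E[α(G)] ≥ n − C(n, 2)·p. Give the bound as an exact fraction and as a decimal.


E[|E(G)|] = C(161, 2)·p = 12880 · (1/1127) = 80/7.
E[α(G)] ≥ n − E[|E(G)|] = 161 − 80/7 = 1047/7.
Numerically: ≈ 149.571.
(This is only a lower bound; the true E[α(G)] may be larger.)

E[α(G)] ≥ 1047/7 ≈ 149.571.


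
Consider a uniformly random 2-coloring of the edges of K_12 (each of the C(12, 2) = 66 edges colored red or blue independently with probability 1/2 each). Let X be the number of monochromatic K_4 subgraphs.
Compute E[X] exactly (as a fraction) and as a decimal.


Let X = Σ_S X_S over the C(12, 4) = 495 subsets S of size 4, where X_S = 1 if the K_4 on S is monochromatic.
For a fixed S, the K_4 on S has C(4, 2) = 6 edges. P[all 6 edges red] = (1/2)^6, and likewise for blue, so P[monochromatic] = 2·(1/2)^6 = 2^{1 − 6} = 1/32.
Summing: E[X] = C(12, 4) · 2^{1 − 6} = 495 · 1/32 = 495/32.
Numerically: E[X] ≈ 15.4688.

E[X] = C(12,4)·2^(1−C(4,2)) = 495/32 ≈ 15.4688.


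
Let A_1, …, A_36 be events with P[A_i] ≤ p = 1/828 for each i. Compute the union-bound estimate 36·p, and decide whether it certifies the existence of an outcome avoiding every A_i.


Union bound: P[∪_{i=1}^{36} A_i] ≤ Σ_i P[A_i] ≤ 36·p = 36·(1/828) = 1/23.
Numerically: 1/23 ≈ 0.043478.
Is 1/23 < 1? YES.
Since P[∪ A_i] ≤ 1/23 < 1, the complement has P[∩ A_i^c] ≥ 1 − 1/23 = 22/23 > 0, so some outcome avoids every A_i.

36·p = 1/23 ≈ 0.043478; existence CERTIFIED by the union bound.


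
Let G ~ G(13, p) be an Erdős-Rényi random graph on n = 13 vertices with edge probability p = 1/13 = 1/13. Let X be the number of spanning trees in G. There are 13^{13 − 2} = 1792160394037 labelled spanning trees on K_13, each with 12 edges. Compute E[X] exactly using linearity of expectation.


K_13 has 13^{13 − 2} = 1792160394037 labelled spanning trees.
For each such spanning tree H, let X_H = 1 if all 12 edges of H are present in G. Then P[X_H = 1] = p^{12} = (1/13)^{12} = 1/23298085122481.
Summing the indicators: E[X] = Σ_H E[X_H] = 1792160394037 · p^{12} = 1792160394037 · 1/23298085122481 = 1/13.
Numerically: E[X] ≈ 0.076923.

E[X] = 1792160394037 · (1/13)^{12} = 1/13 ≈ 0.076923.
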